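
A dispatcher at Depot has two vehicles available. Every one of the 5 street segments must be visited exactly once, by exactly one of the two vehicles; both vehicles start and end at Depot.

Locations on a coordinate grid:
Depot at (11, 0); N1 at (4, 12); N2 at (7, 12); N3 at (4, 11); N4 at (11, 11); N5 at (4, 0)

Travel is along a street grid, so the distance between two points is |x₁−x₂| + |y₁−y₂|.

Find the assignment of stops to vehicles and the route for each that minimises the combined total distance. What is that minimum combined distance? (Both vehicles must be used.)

There are 2^4 − 1 = 15 ways to divide the 5 stops into two non-empty groups. For each, the best each vehicle can do is its own shortest tour through its group:
  {N1} + {N2, N3, N4, N5}: 38 + 38 = 76
  {N2} + {N1, N3, N4, N5}: 32 + 38 = 70
  {N1, N2} + {N3, N4, N5}: 38 + 36 = 74
  {N3} + {N1, N2, N4, N5}: 36 + 38 = 74
  {N1, N3} + {N2, N4, N5}: 38 + 38 = 76
  {N2, N3} + {N1, N4, N5}: 38 + 38 = 76
  … (15 splits in total)
  {N1, N2, N3, N4} + {N5}: 38 + 14 = 52  ← best
Best: vehicle 1 Depot → N2 → N1 → N3 → N4 → Depot = 38; vehicle 2 Depot → N5 → Depot = 14; combined 52.

52 — the smallest possible combined total.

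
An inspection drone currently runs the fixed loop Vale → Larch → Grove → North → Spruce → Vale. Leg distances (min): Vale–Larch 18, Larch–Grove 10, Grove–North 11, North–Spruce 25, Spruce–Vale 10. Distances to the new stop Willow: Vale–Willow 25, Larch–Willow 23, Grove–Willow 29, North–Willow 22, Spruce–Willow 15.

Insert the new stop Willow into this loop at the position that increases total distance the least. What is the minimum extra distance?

Minimum extra distance: 12 min, inserting Willow between North and Spruce.

Insertion cost between consecutive stops i–j is d(i,Willow) + d(Willow,j) − d(i,j):
  between Vale and Larch: 25 + 23 − 18 = 30
  between Larch and Grove: 23 + 29 − 10 = 42
  between Grove and North: 29 + 22 − 11 = 40
  between North and Spruce: 22 + 15 − 25 = 12
  between Spruce and Vale: 15 + 25 − 10 = 30
Cheapest insertion is between North and Spruce, adding 12.
New total = 74 + 12 = 86.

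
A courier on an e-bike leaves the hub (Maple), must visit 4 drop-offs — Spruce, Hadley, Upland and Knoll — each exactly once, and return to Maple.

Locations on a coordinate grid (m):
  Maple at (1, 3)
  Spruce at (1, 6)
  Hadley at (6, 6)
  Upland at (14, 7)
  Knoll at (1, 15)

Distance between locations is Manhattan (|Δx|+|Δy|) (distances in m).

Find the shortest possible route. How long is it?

There are 12 distinct closed tours to check (reversals are equivalent).
Maple → Spruce → Hadley → Upland → Knoll → Maple: 3+5+9+21+12 = 50
Maple → Spruce → Hadley → Knoll → Upland → Maple: 3+5+14+21+17 = 60
Maple → Spruce → Upland → Hadley → Knoll → Maple: 3+14+9+14+12 = 52
Maple → Spruce → Upland → Knoll → Hadley → Maple: 3+14+21+14+8 = 60
Maple → Spruce → Knoll → Hadley → Upland → Maple: 3+9+14+9+17 = 52
Maple → Spruce → Knoll → Upland → Hadley → Maple: 3+9+21+9+8 = 50
Maple → Hadley → Spruce → Upland → Knoll → Maple: 8+5+14+21+12 = 60
Maple → Hadley → Spruce → Knoll → Upland → Maple: 8+5+9+21+17 = 60
Maple → Hadley → Upland → Spruce → Knoll → Maple: 8+9+14+9+12 = 52
Maple → Hadley → Knoll → Spruce → Upland → Maple: 8+14+9+14+17 = 62
Maple → Upland → Spruce → Hadley → Knoll → Maple: 17+14+5+14+12 = 62
Maple → Upland → Hadley → Spruce → Knoll → Maple: 17+9+5+9+12 = 52
The minimum is 50.
One optimal route: Maple → Spruce → Hadley → Upland → Knoll → Maple (or its reverse).

Minimum total distance: 50 m.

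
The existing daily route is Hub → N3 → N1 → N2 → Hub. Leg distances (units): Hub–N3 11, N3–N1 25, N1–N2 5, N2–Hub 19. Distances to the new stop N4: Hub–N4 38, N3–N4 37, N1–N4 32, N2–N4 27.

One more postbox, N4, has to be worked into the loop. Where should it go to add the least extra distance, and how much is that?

Insertion cost between consecutive stops i–j is d(i,N4) + d(N4,j) − d(i,j):
  between Hub and N3: 38 + 37 − 11 = 64
  between N3 and N1: 37 + 32 − 25 = 44
  between N1 and N2: 32 + 27 − 5 = 54
  between N2 and Hub: 27 + 38 − 19 = 46
Cheapest insertion is between N3 and N1, adding 44.
New total = 60 + 44 = 104.

Minimum extra distance: 44, inserting N4 between N3 and N1.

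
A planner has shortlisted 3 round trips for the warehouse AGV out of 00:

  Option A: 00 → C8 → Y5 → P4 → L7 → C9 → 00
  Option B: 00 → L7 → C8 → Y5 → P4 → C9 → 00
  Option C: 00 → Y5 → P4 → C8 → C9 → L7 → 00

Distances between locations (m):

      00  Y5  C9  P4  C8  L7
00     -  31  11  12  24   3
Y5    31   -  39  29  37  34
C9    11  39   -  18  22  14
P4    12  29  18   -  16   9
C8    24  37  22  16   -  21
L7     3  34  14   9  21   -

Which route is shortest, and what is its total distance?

115 m — Option C is the shortest.

Option A: 24 + 37 + 29 + 9 + 14 + 11 = 124
Option B: 3 + 21 + 37 + 29 + 18 + 11 = 119
Option C: 31 + 29 + 16 + 22 + 14 + 3 = 115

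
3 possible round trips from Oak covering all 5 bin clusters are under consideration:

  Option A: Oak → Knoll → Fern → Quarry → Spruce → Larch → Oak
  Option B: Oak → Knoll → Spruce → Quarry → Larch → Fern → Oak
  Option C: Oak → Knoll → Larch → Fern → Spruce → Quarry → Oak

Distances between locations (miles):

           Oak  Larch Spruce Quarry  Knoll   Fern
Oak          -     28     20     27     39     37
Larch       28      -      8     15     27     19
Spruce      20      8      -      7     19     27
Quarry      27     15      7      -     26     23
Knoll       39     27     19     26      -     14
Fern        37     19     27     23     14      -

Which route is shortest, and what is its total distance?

Option A: 39 + 14 + 23 + 7 + 8 + 28 = 119
Option B: 39 + 19 + 7 + 15 + 19 + 37 = 136
Option C: 39 + 27 + 19 + 27 + 7 + 27 = 146

Shortest is Option A, total 119 miles.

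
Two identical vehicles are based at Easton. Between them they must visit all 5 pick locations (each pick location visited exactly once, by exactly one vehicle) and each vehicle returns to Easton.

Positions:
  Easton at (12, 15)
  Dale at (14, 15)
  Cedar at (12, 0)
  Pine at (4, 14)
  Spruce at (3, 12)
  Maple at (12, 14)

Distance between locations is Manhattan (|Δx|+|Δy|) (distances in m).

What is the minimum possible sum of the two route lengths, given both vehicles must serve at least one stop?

52 m — the smallest possible combined total.

There are 2^4 − 1 = 15 ways to divide the 5 stops into two non-empty groups. For each, the best each vehicle can do is its own shortest tour through its group:
  {Dale} + {Cedar, Pine, Spruce, Maple}: 4 + 48 = 52
  {Cedar} + {Dale, Pine, Spruce, Maple}: 30 + 28 = 58
  {Dale, Cedar} + {Pine, Spruce, Maple}: 34 + 24 = 58
  {Pine} + {Dale, Cedar, Spruce, Maple}: 18 + 52 = 70
  {Dale, Pine} + {Cedar, Spruce, Maple}: 22 + 48 = 70
  {Cedar, Pine} + {Dale, Spruce, Maple}: 46 + 28 = 74
  … (15 splits in total)
Best: vehicle 1 Easton → Dale → Easton = 4; vehicle 2 Easton → Cedar → Spruce → Pine → Maple → Easton = 48; combined 52.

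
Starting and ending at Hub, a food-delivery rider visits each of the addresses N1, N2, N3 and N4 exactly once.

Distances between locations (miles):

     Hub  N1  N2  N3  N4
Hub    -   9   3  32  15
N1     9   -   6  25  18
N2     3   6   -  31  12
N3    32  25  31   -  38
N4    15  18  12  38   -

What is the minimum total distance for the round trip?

87 miles — the shortest possible round trip.

There are 12 distinct closed tours to check (reversals are equivalent).
Hub→N1→N2→N3→N4→Hub: 9+6+31+38+15 = 99
Hub→N1→N2→N4→N3→Hub: 9+6+12+38+32 = 97
Hub→N1→N3→N2→N4→Hub: 9+25+31+12+15 = 92
Hub→N1→N3→N4→N2→Hub: 9+25+38+12+3 = 87
Hub→N1→N4→N2→N3→Hub: 9+18+12+31+32 = 102
Hub→N1→N4→N3→N2→Hub: 9+18+38+31+3 = 99
Hub→N2→N1→N3→N4→Hub: 3+6+25+38+15 = 87
Hub→N2→N1→N4→N3→Hub: 3+6+18+38+32 = 97
Hub→N2→N3→N1→N4→Hub: 3+31+25+18+15 = 92
Hub→N2→N4→N1→N3→Hub: 3+12+18+25+32 = 90
Hub→N3→N1→N2→N4→Hub: 32+25+6+12+15 = 90
Hub→N3→N2→N1→N4→Hub: 32+31+6+18+15 = 102
The minimum is 87.
One optimal route: Hub → N1 → N3 → N4 → N2 → Hub (or its reverse).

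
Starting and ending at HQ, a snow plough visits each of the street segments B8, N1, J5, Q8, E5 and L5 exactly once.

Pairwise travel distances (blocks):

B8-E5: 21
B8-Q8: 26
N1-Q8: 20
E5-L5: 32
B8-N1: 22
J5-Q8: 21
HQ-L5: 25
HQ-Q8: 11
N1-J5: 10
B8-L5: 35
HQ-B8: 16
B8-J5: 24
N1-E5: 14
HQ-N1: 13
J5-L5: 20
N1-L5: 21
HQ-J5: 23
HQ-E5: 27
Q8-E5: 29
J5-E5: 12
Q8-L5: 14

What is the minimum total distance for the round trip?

Shortest round trip = 105 blocks.

There are 360 distinct closed tours to check (reversals are equivalent).
HQ→B8→N1→J5→Q8→E5→L5→HQ: 16+22+10+21+29+32+25 = 155
HQ→B8→N1→J5→Q8→L5→E5→HQ: 16+22+10+21+14+32+27 = 142
HQ→B8→N1→J5→E5→Q8→L5→HQ: 16+22+10+12+29+14+25 = 128
HQ→B8→N1→J5→E5→L5→Q8→HQ: 16+22+10+12+32+14+11 = 117
HQ→B8→N1→J5→L5→Q8→E5→HQ: 16+22+10+20+14+29+27 = 138
HQ→B8→N1→J5→L5→E5→Q8→HQ: 16+22+10+20+32+29+11 = 140
HQ→B8→N1→Q8→J5→E5→L5→HQ: 16+22+20+21+12+32+25 = 148
HQ→B8→N1→Q8→J5→L5→E5→HQ: 16+22+20+21+20+32+27 = 158
… (352 more)
HQ→B8→E5→J5→N1→L5→Q8→HQ: 16+21+12+10+21+14+11 = 105  ← best
The minimum is 105.
One optimal route: HQ → B8 → E5 → J5 → N1 → L5 → Q8 → HQ (or its reverse).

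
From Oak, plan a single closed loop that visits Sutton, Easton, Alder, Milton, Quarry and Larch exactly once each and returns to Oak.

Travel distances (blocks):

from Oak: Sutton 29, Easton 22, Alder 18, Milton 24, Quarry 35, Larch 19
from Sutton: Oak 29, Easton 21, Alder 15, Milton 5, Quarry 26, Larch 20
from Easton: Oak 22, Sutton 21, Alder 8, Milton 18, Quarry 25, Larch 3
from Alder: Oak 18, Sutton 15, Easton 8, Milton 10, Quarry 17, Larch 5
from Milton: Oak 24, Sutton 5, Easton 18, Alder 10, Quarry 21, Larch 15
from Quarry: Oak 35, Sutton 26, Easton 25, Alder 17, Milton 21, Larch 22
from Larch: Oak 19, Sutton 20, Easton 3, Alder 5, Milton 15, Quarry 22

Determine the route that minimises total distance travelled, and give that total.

Minimum total distance: 102 blocks.

Oak - Sutton - Easton - Alder - Milton - Quarry - Larch - Oak: 29+21+8+10+21+22+19 = 130
Oak - Sutton - Easton - Alder - Milton - Larch - Quarry - Oak: 29+21+8+10+15+22+35 = 140
Oak - Sutton - Easton - Alder - Quarry - Milton - Larch - Oak: 29+21+8+17+21+15+19 = 130
Oak - Sutton - Easton - Alder - Quarry - Larch - Milton - Oak: 29+21+8+17+22+15+24 = 136
Oak - Sutton - Easton - Alder - Larch - Milton - Quarry - Oak: 29+21+8+5+15+21+35 = 134
Oak - Sutton - Easton - Alder - Larch - Quarry - Milton - Oak: 29+21+8+5+22+21+24 = 130
Oak - Sutton - Easton - Milton - Alder - Quarry - Larch - Oak: 29+21+18+10+17+22+19 = 136
Oak - Sutton - Easton - Milton - Alder - Larch - Quarry - Oak: 29+21+18+10+5+22+35 = 140
… (352 more)
Oak - Sutton - Milton - Quarry - Alder - Easton - Larch - Oak: 29+5+21+17+8+3+19 = 102  ← best
The minimum is 102.
One optimal route: Oak → Sutton → Milton → Quarry → Alder → Easton → Larch → Oak (or its reverse).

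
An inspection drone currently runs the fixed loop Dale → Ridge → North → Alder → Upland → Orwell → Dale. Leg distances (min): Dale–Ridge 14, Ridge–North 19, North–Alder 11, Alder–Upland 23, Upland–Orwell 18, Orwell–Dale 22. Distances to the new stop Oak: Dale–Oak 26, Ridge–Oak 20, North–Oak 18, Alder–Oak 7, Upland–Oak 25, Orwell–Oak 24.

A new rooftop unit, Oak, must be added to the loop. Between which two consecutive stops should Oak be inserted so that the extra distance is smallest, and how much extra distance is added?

Adding 9 min by placing Oak on the Alder–Upland leg.

Insertion cost between consecutive stops i–j is d(i,Oak) + d(Oak,j) − d(i,j):
  between Dale and Ridge: 26 + 20 − 14 = 32
  between Ridge and North: 20 + 18 − 19 = 19
  between North and Alder: 18 + 7 − 11 = 14
  between Alder and Upland: 7 + 25 − 23 = 9
  between Upland and Orwell: 25 + 24 − 18 = 31
  between Orwell and Dale: 24 + 26 − 22 = 28
Cheapest insertion is between Alder and Upland, adding 9.
New total = 107 + 9 = 116.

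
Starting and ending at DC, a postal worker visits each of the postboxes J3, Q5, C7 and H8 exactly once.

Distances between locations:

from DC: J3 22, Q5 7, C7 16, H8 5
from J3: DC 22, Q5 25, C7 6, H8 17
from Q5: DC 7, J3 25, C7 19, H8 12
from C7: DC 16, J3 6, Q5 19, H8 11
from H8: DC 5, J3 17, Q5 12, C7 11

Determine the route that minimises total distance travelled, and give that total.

There are 12 distinct closed tours to check (reversals are equivalent).
DC - J3 - Q5 - C7 - H8 - DC: 22+25+19+11+5 = 82
DC - J3 - Q5 - H8 - C7 - DC: 22+25+12+11+16 = 86
DC - J3 - C7 - Q5 - H8 - DC: 22+6+19+12+5 = 64
DC - J3 - C7 - H8 - Q5 - DC: 22+6+11+12+7 = 58
DC - J3 - H8 - Q5 - C7 - DC: 22+17+12+19+16 = 86
DC - J3 - H8 - C7 - Q5 - DC: 22+17+11+19+7 = 76
DC - Q5 - J3 - C7 - H8 - DC: 7+25+6+11+5 = 54
DC - Q5 - J3 - H8 - C7 - DC: 7+25+17+11+16 = 76
DC - Q5 - C7 - J3 - H8 - DC: 7+19+6+17+5 = 54
DC - Q5 - H8 - J3 - C7 - DC: 7+12+17+6+16 = 58
DC - C7 - J3 - Q5 - H8 - DC: 16+6+25+12+5 = 64
DC - C7 - Q5 - J3 - H8 - DC: 16+19+25+17+5 = 82
The minimum is 54.
One optimal route: DC → Q5 → J3 → C7 → H8 → DC (or its reverse).

Shortest round trip = 54.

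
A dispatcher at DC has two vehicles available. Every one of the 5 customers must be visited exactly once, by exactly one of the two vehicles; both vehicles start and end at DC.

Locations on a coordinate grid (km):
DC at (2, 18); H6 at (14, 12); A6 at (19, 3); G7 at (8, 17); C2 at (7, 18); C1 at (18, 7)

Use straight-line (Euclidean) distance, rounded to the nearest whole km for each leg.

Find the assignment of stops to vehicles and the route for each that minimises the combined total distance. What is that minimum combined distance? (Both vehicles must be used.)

57 km — the smallest possible combined total.

Check every non-empty split of the stops between the two vehicles; for each half take its own optimal tour:
  {H6} + {A6, G7, C2, C1}: 26 + 47 = 73
  {A6} + {H6, G7, C2, C1}: 46 + 39 = 85
  {H6, A6} + {G7, C2, C1}: 46 + 39 = 85
  {G7} + {H6, A6, C2, C1}: 12 + 47 = 59
  {H6, G7} + {A6, C2, C1}: 27 + 47 = 74
  {A6, G7} + {H6, C2, C1}: 47 + 39 = 86
  … (15 splits in total)
  {C2} + {H6, A6, G7, C1}: 10 + 47 = 57  ← best
Best: vehicle 1 DC → C2 → DC = 10; vehicle 2 DC → H6 → A6 → C1 → G7 → DC = 47; combined 57.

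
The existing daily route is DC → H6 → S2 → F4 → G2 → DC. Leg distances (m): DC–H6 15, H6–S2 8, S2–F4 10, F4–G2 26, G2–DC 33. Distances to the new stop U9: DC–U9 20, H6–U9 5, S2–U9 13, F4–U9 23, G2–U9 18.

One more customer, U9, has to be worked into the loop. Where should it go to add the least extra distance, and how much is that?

+5 m — insert U9 between G2 and DC.

Insertion cost between consecutive stops i–j is d(i,U9) + d(U9,j) − d(i,j):
  between DC and H6: 20 + 5 − 15 = 10
  between H6 and S2: 5 + 13 − 8 = 10
  between S2 and F4: 13 + 23 − 10 = 26
  between F4 and G2: 23 + 18 − 26 = 15
  between G2 and DC: 18 + 20 − 33 = 5
Cheapest insertion is between G2 and DC, adding 5.
New total = 92 + 5 = 97.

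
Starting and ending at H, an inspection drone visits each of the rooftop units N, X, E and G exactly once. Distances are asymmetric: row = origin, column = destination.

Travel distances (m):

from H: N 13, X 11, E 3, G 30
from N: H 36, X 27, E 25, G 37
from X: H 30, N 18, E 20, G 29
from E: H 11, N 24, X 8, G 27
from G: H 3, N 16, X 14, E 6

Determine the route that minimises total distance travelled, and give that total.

69 m — the shortest possible round trip.

H - N - X - E - G - H: 13+27+20+27+3 = 90
H - N - X - G - E - H: 13+27+29+6+11 = 86
H - N - E - X - G - H: 13+25+8+29+3 = 78
H - N - E - G - X - H: 13+25+27+14+30 = 109
H - N - G - X - E - H: 13+37+14+20+11 = 95
H - N - G - E - X - H: 13+37+6+8+30 = 94
H - X - N - E - G - H: 11+18+25+27+3 = 84
H - X - N - G - E - H: 11+18+37+6+11 = 83
H - X - E - N - G - H: 11+20+24+37+3 = 95
H - X - E - G - N - H: 11+20+27+16+36 = 110
H - X - G - N - E - H: 11+29+16+25+11 = 92
H - X - G - E - N - H: 11+29+6+24+36 = 106
H - E - N - X - G - H: 3+24+27+29+3 = 86
H - E - N - G - X - H: 3+24+37+14+30 = 108
… (10 more)
H - E - X - N - G - H: 3+8+18+37+3 = 69  ← best
The minimum is 69.
One optimal route: H → E → X → N → G → H.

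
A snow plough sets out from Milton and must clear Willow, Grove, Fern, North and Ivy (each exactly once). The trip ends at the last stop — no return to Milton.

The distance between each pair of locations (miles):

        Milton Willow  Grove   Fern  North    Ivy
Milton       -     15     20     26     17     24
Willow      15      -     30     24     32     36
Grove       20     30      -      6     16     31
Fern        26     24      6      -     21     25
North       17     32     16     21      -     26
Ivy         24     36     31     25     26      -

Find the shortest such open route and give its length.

There are 5! = 120 possible orderings.
Milton → Willow → Grove → Fern → North → Ivy: 15+30+6+21+26 = 98
Milton → Willow → Grove → Fern → Ivy → North: 15+30+6+25+26 = 102
Milton → Willow → Grove → North → Fern → Ivy: 15+30+16+21+25 = 107
Milton → Willow → Grove → North → Ivy → Fern: 15+30+16+26+25 = 112
Milton → Willow → Grove → Ivy → Fern → North: 15+30+31+25+21 = 122
Milton → Willow → Grove → Ivy → North → Fern: 15+30+31+26+21 = 123
Milton → Willow → Fern → Grove → North → Ivy: 15+24+6+16+26 = 87
Milton → Willow → Fern → Grove → Ivy → North: 15+24+6+31+26 = 102
Milton → Willow → Fern → North → Grove → Ivy: 15+24+21+16+31 = 107
Milton → Willow → Fern → North → Ivy → Grove: 15+24+21+26+31 = 117
Milton → Willow → Fern → Ivy → Grove → North: 15+24+25+31+16 = 111
Milton → Willow → Fern → Ivy → North → Grove: 15+24+25+26+16 = 106
Milton → Willow → North → Grove → Fern → Ivy: 15+32+16+6+25 = 94
Milton → Willow → North → Grove → Ivy → Fern: 15+32+16+31+25 = 119
… (106 more)
The minimum is 87.
One shortest path: Milton → Willow → Fern → Grove → North → Ivy.

87 miles — the minimum one-way total.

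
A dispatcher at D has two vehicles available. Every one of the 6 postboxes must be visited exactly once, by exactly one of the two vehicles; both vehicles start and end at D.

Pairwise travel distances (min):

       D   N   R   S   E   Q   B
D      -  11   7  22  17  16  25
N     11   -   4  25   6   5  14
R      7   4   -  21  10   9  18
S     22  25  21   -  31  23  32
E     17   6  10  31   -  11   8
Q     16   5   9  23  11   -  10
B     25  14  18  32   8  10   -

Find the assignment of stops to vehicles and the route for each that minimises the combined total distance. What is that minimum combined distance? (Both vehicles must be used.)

Minimum combined distance: 94 min.

Try each way of splitting the stops between the two vehicles (each non-empty) and, for each split, find the best tour for each vehicle:
  {N} + {R, S, E, Q, B}: 22 + 80 = 102
  {R} + {N, S, E, Q, B}: 14 + 80 = 94
  {N, R} + {S, E, Q, B}: 22 + 80 = 102
  {S} + {N, R, E, Q, B}: 44 + 51 = 95
  {N, S} + {R, E, Q, B}: 58 + 51 = 109
  {R, S} + {N, E, Q, B}: 50 + 51 = 101
  … (31 splits in total)
Best: vehicle 1 D → R → D = 14; vehicle 2 D → N → E → B → Q → S → D = 80; combined 94.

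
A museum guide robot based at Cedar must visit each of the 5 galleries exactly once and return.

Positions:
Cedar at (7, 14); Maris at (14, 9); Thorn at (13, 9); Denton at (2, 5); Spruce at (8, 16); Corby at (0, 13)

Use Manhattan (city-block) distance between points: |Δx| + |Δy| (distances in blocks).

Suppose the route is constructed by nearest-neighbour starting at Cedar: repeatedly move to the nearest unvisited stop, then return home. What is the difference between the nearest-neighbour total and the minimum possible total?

From Cedar: Spruce=3, Corby=8, Thorn=11, Maris=12, Denton=14 → choose Spruce (3).
From Spruce: Corby=11, Thorn=12, Maris=13, Denton=17 → choose Corby (11).
From Corby: Denton=10, Thorn=17, Maris=18 → choose Denton (10).
From Denton: Thorn=15, Maris=16 → choose Thorn (15).
From Thorn: Maris=1 → choose Maris (1).
NN route Cedar → Spruce → Corby → Denton → Thorn → Maris → Cedar costs 52.
Optimal: Cedar → Spruce → Maris → Thorn → Denton → Corby → Cedar costs 50 (by enumerating all 60 distinct tours).
Excess = 52 − 50 = 2.

Excess over optimum: 2 blocks.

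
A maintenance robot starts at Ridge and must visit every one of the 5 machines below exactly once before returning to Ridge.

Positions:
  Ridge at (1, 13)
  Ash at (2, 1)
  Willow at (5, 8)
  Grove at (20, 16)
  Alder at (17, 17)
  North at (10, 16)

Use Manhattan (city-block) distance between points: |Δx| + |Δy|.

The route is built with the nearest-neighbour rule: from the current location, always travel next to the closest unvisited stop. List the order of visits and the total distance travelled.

76 along Ridge → Willow → Ash → North → Alder → Grove → Ridge.

Ridge → [Willow:9 / North:12 / Ash:13 / Alder:20 / Grove:22] → Willow (9)
Willow → [Ash:10 / North:13 / Alder:21 / Grove:23] → Ash (10)
Ash → [North:23 / Alder:31 / Grove:33] → North (23)
North → [Alder:8 / Grove:10] → Alder (8)
Alder → [Grove:4] → Grove (4)
Return Grove→Ridge: 22.
Total = 9 + 10 + 23 + 8 + 4 + 22 = 76.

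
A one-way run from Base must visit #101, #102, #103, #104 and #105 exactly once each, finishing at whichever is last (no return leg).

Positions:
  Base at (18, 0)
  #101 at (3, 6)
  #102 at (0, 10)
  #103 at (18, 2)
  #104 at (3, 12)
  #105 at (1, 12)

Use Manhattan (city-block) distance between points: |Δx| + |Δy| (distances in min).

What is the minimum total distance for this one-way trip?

32 min — the minimum one-way total.

There are 5! = 120 possible orderings.
Base → #101 → #102 → #103 → #104 → #105: 21+7+26+25+2 = 81
Base → #101 → #102 → #103 → #105 → #104: 21+7+26+27+2 = 83
Base → #101 → #102 → #104 → #103 → #105: 21+7+5+25+27 = 85
Base → #101 → #102 → #104 → #105 → #103: 21+7+5+2+27 = 62
Base → #101 → #102 → #105 → #103 → #104: 21+7+3+27+25 = 83
Base → #101 → #102 → #105 → #104 → #103: 21+7+3+2+25 = 58
Base → #101 → #103 → #102 → #104 → #105: 21+19+26+5+2 = 73
Base → #101 → #103 → #102 → #105 → #104: 21+19+26+3+2 = 71
Base → #101 → #103 → #104 → #102 → #105: 21+19+25+5+3 = 73
Base → #101 → #103 → #104 → #105 → #102: 21+19+25+2+3 = 70
Base → #101 → #103 → #105 → #102 → #104: 21+19+27+3+5 = 75
Base → #101 → #103 → #105 → #104 → #102: 21+19+27+2+5 = 74
Base → #101 → #104 → #102 → #103 → #105: 21+6+5+26+27 = 85
Base → #101 → #104 → #102 → #105 → #103: 21+6+5+3+27 = 62
… (106 more)
Base → #103 → #101 → #104 → #105 → #102: 2+19+6+2+3 = 32  ← best
The minimum is 32.
One shortest path: Base → #103 → #101 → #104 → #105 → #102.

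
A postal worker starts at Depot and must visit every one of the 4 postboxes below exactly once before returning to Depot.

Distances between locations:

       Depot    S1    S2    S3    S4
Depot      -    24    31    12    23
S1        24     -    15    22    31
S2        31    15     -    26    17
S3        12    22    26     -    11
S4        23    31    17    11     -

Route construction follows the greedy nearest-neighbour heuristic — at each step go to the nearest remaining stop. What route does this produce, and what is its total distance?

From Depot: distances to unvisited — S3=12, S4=23, S1=24, S2=31. Nearest is S3 (12).
From S3: distances to unvisited — S4=11, S1=22, S2=26. Nearest is S4 (11).
From S4: distances to unvisited — S2=17, S1=31. Nearest is S2 (17).
From S2: distances to unvisited — S1=15. Nearest is S1 (15).
Return S1→Depot: 24.
Total = 12 + 11 + 17 + 15 + 24 = 79.

Total distance 79 via the nearest-neighbour route Depot → S3 → S4 → S2 → S1 → Depot.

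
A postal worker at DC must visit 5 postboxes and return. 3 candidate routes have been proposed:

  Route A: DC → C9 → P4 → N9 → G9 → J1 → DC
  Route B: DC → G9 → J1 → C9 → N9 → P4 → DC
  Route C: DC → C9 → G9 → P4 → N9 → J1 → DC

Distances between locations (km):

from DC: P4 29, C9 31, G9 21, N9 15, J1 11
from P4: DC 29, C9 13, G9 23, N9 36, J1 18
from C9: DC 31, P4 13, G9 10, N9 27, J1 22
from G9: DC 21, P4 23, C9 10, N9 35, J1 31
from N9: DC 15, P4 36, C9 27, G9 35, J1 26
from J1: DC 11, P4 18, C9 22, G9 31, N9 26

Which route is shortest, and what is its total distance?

137 km — Route C is the shortest.

Route A: 31 + 13 + 36 + 35 + 31 + 11 = 157
Route B: 21 + 31 + 22 + 27 + 36 + 29 = 166
Route C: 31 + 10 + 23 + 36 + 26 + 11 = 137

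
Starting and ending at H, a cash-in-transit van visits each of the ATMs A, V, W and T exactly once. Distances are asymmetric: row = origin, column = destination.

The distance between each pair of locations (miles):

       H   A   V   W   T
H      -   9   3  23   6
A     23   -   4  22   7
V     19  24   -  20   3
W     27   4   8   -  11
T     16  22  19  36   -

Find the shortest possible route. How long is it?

H - A - V - W - T - H: 9+4+20+11+16 = 60
H - A - V - T - W - H: 9+4+3+36+27 = 79
H - A - W - V - T - H: 9+22+8+3+16 = 58
H - A - W - T - V - H: 9+22+11+19+19 = 80
H - A - T - V - W - H: 9+7+19+20+27 = 82
H - A - T - W - V - H: 9+7+36+8+19 = 79
H - V - A - W - T - H: 3+24+22+11+16 = 76
H - V - A - T - W - H: 3+24+7+36+27 = 97
H - V - W - A - T - H: 3+20+4+7+16 = 50
H - V - W - T - A - H: 3+20+11+22+23 = 79
H - V - T - A - W - H: 3+3+22+22+27 = 77
H - V - T - W - A - H: 3+3+36+4+23 = 69
H - W - A - V - T - H: 23+4+4+3+16 = 50
H - W - A - T - V - H: 23+4+7+19+19 = 72
… (10 more)
The minimum is 50.
One optimal route: H → V → W → A → T → H.

50 miles — the shortest possible round trip.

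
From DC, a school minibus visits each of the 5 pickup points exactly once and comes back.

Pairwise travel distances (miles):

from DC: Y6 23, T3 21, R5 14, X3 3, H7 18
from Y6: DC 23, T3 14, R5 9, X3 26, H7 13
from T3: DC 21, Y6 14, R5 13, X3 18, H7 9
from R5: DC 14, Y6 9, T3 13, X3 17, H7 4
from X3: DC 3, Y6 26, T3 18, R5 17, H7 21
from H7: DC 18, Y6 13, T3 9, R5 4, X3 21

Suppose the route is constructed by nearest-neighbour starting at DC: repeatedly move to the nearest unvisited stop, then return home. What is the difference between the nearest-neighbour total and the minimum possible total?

The nearest-neighbour route is 4 miles longer than optimal.

DC: X3=3, R5=14, H7=18, T3=21, Y6=23 ⇒ X3
X3: R5=17, T3=18, H7=21, Y6=26 ⇒ R5
R5: H7=4, Y6=9, T3=13 ⇒ H7
H7: T3=9, Y6=13 ⇒ T3
T3: Y6=14 ⇒ Y6
NN route DC → X3 → R5 → H7 → T3 → Y6 → DC costs 70.
Optimal: DC → Y6 → R5 → H7 → T3 → X3 → DC costs 66 (by enumerating all 60 distinct tours).
Excess = 70 − 66 = 4.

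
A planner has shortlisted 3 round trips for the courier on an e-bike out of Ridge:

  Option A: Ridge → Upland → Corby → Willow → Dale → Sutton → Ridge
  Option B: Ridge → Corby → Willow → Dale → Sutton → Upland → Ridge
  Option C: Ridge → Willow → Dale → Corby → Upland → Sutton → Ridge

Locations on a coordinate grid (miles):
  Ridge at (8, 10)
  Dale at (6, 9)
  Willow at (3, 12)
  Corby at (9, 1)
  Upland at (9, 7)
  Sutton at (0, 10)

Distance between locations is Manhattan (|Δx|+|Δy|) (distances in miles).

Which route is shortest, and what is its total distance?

Option A: 4 + 6 + 17 + 6 + 7 + 8 = 48
Option B: 10 + 17 + 6 + 7 + 12 + 4 = 56
Option C: 7 + 6 + 11 + 6 + 12 + 8 = 50

Shortest is Option A, total 48 miles.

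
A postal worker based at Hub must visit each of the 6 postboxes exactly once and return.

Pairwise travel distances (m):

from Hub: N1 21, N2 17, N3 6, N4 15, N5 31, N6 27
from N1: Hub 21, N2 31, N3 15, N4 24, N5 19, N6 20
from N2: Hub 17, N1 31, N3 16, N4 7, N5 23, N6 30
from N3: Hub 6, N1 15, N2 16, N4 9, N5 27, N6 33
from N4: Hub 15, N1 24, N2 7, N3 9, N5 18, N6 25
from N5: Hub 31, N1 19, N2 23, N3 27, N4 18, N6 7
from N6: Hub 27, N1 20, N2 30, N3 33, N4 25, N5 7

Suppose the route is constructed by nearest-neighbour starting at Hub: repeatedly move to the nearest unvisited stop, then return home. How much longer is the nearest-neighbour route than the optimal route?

3 m longer than the optimal tour.

Hub: N3=6, N4=15, N2=17, N1=21, N6=27, N5=31 ⇒ N3
N3: N4=9, N1=15, N2=16, N5=27, N6=33 ⇒ N4
N4: N2=7, N5=18, N1=24, N6=25 ⇒ N2
N2: N5=23, N6=30, N1=31 ⇒ N5
N5: N6=7, N1=19 ⇒ N6
N6: N1=20 ⇒ N1
NN route Hub → N3 → N4 → N2 → N5 → N6 → N1 → Hub costs 93.
Optimal: Hub → N2 → N4 → N5 → N6 → N1 → N3 → Hub costs 90 (by enumerating all 360 distinct tours).
Excess = 93 − 90 = 3.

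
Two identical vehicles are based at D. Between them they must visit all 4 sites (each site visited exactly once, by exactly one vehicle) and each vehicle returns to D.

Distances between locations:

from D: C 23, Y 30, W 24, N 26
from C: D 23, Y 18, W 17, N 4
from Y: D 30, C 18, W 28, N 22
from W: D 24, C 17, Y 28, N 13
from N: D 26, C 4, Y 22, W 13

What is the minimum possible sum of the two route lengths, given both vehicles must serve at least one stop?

124 — the smallest possible combined total.

Check every non-empty split of the stops between the two vehicles; for each half take its own optimal tour:
  {C} + {Y, W, N}: 46 + 89 = 135
  {Y} + {C, W, N}: 60 + 64 = 124
  {C, Y} + {W, N}: 71 + 63 = 134
  {W} + {C, Y, N}: 48 + 78 = 126
  {C, W} + {Y, N}: 64 + 78 = 142
  {Y, W} + {C, N}: 82 + 53 = 135
  … (7 splits in total)
Best: vehicle 1 D → Y → D = 60; vehicle 2 D → C → N → W → D = 64; combined 124.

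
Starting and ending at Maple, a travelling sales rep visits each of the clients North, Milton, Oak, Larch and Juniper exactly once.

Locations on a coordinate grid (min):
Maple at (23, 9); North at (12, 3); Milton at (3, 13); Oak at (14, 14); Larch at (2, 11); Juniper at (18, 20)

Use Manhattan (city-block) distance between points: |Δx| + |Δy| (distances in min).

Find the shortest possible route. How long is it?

76 min — the shortest possible round trip.

With 5 stops there are 5!/2 = 60 distinct round trips (a route and its reverse cost the same).
Maple-North-Milton-Oak-Larch-Juniper-Maple: 17+19+12+15+25+16 = 104
Maple-North-Milton-Oak-Juniper-Larch-Maple: 17+19+12+10+25+23 = 106
Maple-North-Milton-Larch-Oak-Juniper-Maple: 17+19+3+15+10+16 = 80
Maple-North-Milton-Larch-Juniper-Oak-Maple: 17+19+3+25+10+14 = 88
Maple-North-Milton-Juniper-Oak-Larch-Maple: 17+19+22+10+15+23 = 106
Maple-North-Milton-Juniper-Larch-Oak-Maple: 17+19+22+25+15+14 = 112
Maple-North-Oak-Milton-Larch-Juniper-Maple: 17+13+12+3+25+16 = 86
Maple-North-Oak-Milton-Juniper-Larch-Maple: 17+13+12+22+25+23 = 112
Maple-North-Oak-Larch-Milton-Juniper-Maple: 17+13+15+3+22+16 = 86
Maple-North-Oak-Larch-Juniper-Milton-Maple: 17+13+15+25+22+24 = 116
Maple-North-Oak-Juniper-Milton-Larch-Maple: 17+13+10+22+3+23 = 88
Maple-North-Oak-Juniper-Larch-Milton-Maple: 17+13+10+25+3+24 = 92
Maple-North-Larch-Milton-Oak-Juniper-Maple: 17+18+3+12+10+16 = 76
Maple-North-Larch-Milton-Juniper-Oak-Maple: 17+18+3+22+10+14 = 84
… (46 more)
The minimum is 76.
One optimal route: Maple → North → Larch → Milton → Oak → Juniper → Maple (or its reverse).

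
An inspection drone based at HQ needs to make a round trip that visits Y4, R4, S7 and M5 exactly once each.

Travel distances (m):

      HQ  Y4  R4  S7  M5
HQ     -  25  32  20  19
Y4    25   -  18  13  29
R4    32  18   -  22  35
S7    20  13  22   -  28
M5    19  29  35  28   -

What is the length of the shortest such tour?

105 m — the shortest possible round trip.

HQ-Y4-R4-S7-M5-HQ: 25+18+22+28+19 = 112
HQ-Y4-R4-M5-S7-HQ: 25+18+35+28+20 = 126
HQ-Y4-S7-R4-M5-HQ: 25+13+22+35+19 = 114
HQ-Y4-S7-M5-R4-HQ: 25+13+28+35+32 = 133
HQ-Y4-M5-R4-S7-HQ: 25+29+35+22+20 = 131
HQ-Y4-M5-S7-R4-HQ: 25+29+28+22+32 = 136
HQ-R4-Y4-S7-M5-HQ: 32+18+13+28+19 = 110
HQ-R4-Y4-M5-S7-HQ: 32+18+29+28+20 = 127
HQ-R4-S7-Y4-M5-HQ: 32+22+13+29+19 = 115
HQ-R4-M5-Y4-S7-HQ: 32+35+29+13+20 = 129
HQ-S7-Y4-R4-M5-HQ: 20+13+18+35+19 = 105
HQ-S7-R4-Y4-M5-HQ: 20+22+18+29+19 = 108
The minimum is 105.
One optimal route: HQ → S7 → Y4 → R4 → M5 → HQ (or its reverse).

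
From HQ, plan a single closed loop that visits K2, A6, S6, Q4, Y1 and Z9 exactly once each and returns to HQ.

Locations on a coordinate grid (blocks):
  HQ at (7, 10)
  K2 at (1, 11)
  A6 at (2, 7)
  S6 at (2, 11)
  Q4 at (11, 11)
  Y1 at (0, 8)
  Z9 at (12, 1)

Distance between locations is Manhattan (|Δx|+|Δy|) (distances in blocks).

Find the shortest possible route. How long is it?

HQ → K2 → A6 → S6 → Q4 → Y1 → Z9 → HQ: 7+5+4+9+14+19+14 = 72
HQ → K2 → A6 → S6 → Q4 → Z9 → Y1 → HQ: 7+5+4+9+11+19+9 = 64
HQ → K2 → A6 → S6 → Y1 → Q4 → Z9 → HQ: 7+5+4+5+14+11+14 = 60
HQ → K2 → A6 → S6 → Y1 → Z9 → Q4 → HQ: 7+5+4+5+19+11+5 = 56
HQ → K2 → A6 → S6 → Z9 → Q4 → Y1 → HQ: 7+5+4+20+11+14+9 = 70
HQ → K2 → A6 → S6 → Z9 → Y1 → Q4 → HQ: 7+5+4+20+19+14+5 = 74
HQ → K2 → A6 → Q4 → S6 → Y1 → Z9 → HQ: 7+5+13+9+5+19+14 = 72
HQ → K2 → A6 → Q4 → S6 → Z9 → Y1 → HQ: 7+5+13+9+20+19+9 = 82
… (352 more)
HQ → S6 → K2 → Y1 → A6 → Z9 → Q4 → HQ: 6+1+4+3+16+11+5 = 46  ← best
The minimum is 46.
One optimal route: HQ → S6 → K2 → Y1 → A6 → Z9 → Q4 → HQ (or its reverse).

Minimum total distance: 46 blocks.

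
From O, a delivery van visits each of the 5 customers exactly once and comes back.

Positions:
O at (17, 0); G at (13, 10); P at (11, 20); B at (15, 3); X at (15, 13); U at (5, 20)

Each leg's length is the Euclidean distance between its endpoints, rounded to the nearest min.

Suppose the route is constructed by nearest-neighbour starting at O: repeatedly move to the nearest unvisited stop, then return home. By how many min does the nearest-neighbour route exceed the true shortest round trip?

From O: B=4, G=11, X=13, P=21, U=23 → choose B (4).
From B: G=7, X=10, P=17, U=20 → choose G (7).
From G: X=4, P=10, U=13 → choose X (4).
From X: P=8, U=12 → choose P (8).
From P: U=6 → choose U (6).
NN route O → B → G → X → P → U → O costs 52.
Optimal: O → B → G → U → P → X → O costs 51 (by enumerating all 60 distinct tours).
Excess = 52 − 51 = 1.

1 min longer than the optimal tour.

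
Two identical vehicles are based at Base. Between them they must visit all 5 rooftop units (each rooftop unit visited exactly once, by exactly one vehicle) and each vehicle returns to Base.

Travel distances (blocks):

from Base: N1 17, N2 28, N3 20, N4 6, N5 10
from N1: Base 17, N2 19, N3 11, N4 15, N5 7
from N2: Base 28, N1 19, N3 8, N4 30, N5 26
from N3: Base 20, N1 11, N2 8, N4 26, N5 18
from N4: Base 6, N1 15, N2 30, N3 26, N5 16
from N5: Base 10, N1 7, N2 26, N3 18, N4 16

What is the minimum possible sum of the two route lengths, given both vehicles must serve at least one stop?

Try each way of splitting the stops between the two vehicles (each non-empty) and, for each split, find the best tour for each vehicle:
  {N1} + {N2, N3, N4, N5}: 34 + 72 = 106
  {N2} + {N1, N3, N4, N5}: 56 + 60 = 116
  {N1, N2} + {N3, N4, N5}: 64 + 60 = 124
  {N3} + {N1, N2, N4, N5}: 40 + 72 = 112
  {N1, N3} + {N2, N4, N5}: 48 + 72 = 120
  {N2, N3} + {N1, N4, N5}: 56 + 38 = 94
  … (15 splits in total)
  {N4} + {N1, N2, N3, N5}: 12 + 64 = 76  ← best
Best: vehicle 1 Base → N4 → Base = 12; vehicle 2 Base → N2 → N3 → N1 → N5 → Base = 64; combined 76.

Minimum combined distance: 76 blocks.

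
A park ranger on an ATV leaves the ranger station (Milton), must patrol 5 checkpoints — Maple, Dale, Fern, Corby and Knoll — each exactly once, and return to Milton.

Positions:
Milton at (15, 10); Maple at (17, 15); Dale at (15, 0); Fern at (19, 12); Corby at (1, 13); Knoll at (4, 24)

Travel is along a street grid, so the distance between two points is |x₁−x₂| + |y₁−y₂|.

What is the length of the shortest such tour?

Milton - Maple - Dale - Fern - Corby - Knoll - Milton: 7+17+16+19+14+25 = 98
Milton - Maple - Dale - Fern - Knoll - Corby - Milton: 7+17+16+27+14+17 = 98
Milton - Maple - Dale - Corby - Fern - Knoll - Milton: 7+17+27+19+27+25 = 122
Milton - Maple - Dale - Corby - Knoll - Fern - Milton: 7+17+27+14+27+6 = 98
Milton - Maple - Dale - Knoll - Fern - Corby - Milton: 7+17+35+27+19+17 = 122
Milton - Maple - Dale - Knoll - Corby - Fern - Milton: 7+17+35+14+19+6 = 98
Milton - Maple - Fern - Dale - Corby - Knoll - Milton: 7+5+16+27+14+25 = 94
Milton - Maple - Fern - Dale - Knoll - Corby - Milton: 7+5+16+35+14+17 = 94
Milton - Maple - Fern - Corby - Dale - Knoll - Milton: 7+5+19+27+35+25 = 118
Milton - Maple - Fern - Corby - Knoll - Dale - Milton: 7+5+19+14+35+10 = 90
Milton - Maple - Fern - Knoll - Dale - Corby - Milton: 7+5+27+35+27+17 = 118
Milton - Maple - Fern - Knoll - Corby - Dale - Milton: 7+5+27+14+27+10 = 90
Milton - Maple - Corby - Dale - Fern - Knoll - Milton: 7+18+27+16+27+25 = 120
Milton - Maple - Corby - Dale - Knoll - Fern - Milton: 7+18+27+35+27+6 = 120
… (46 more)
Milton - Dale - Fern - Maple - Knoll - Corby - Milton: 10+16+5+22+14+17 = 84  ← best
The minimum is 84.
One optimal route: Milton → Dale → Fern → Maple → Knoll → Corby → Milton (or its reverse).

Shortest round trip = 84.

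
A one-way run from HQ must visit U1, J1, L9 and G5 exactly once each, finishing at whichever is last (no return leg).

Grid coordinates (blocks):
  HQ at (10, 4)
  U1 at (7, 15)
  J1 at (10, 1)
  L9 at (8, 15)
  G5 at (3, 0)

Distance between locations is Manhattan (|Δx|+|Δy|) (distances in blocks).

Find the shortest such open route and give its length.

There are 4! = 24 possible orderings.
HQ - U1 - J1 - L9 - G5: 14+17+16+20 = 67
HQ - U1 - J1 - G5 - L9: 14+17+8+20 = 59
HQ - U1 - L9 - J1 - G5: 14+1+16+8 = 39
HQ - U1 - L9 - G5 - J1: 14+1+20+8 = 43
HQ - U1 - G5 - J1 - L9: 14+19+8+16 = 57
HQ - U1 - G5 - L9 - J1: 14+19+20+16 = 69
HQ - J1 - U1 - L9 - G5: 3+17+1+20 = 41
HQ - J1 - U1 - G5 - L9: 3+17+19+20 = 59
HQ - J1 - L9 - U1 - G5: 3+16+1+19 = 39
HQ - J1 - L9 - G5 - U1: 3+16+20+19 = 58
HQ - J1 - G5 - U1 - L9: 3+8+19+1 = 31
HQ - J1 - G5 - L9 - U1: 3+8+20+1 = 32
HQ - L9 - U1 - J1 - G5: 13+1+17+8 = 39
HQ - L9 - U1 - G5 - J1: 13+1+19+8 = 41
… (10 more)
The minimum is 31.
One shortest path: HQ → J1 → G5 → U1 → L9.

Minimum one-way distance = 31 blocks.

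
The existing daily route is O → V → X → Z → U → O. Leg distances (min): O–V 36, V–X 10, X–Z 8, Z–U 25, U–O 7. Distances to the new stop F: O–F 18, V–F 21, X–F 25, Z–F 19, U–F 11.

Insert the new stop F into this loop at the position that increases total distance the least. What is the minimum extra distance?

Minimum extra distance: 3 min, inserting F between O and V.

Insertion cost between consecutive stops i–j is d(i,F) + d(F,j) − d(i,j):
  between O and V: 18 + 21 − 36 = 3
  between V and X: 21 + 25 − 10 = 36
  between X and Z: 25 + 19 − 8 = 36
  between Z and U: 19 + 11 − 25 = 5
  between U and O: 11 + 18 − 7 = 22
Cheapest insertion is between O and V, adding 3.
New total = 86 + 3 = 89.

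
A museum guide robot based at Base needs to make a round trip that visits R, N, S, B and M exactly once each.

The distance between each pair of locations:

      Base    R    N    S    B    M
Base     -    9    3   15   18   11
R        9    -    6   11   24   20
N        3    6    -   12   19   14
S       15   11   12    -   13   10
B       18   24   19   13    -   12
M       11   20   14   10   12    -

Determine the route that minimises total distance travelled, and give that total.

With 5 stops there are 5!/2 = 60 distinct round trips (a route and its reverse cost the same).
Base-R-N-S-B-M-Base: 9+6+12+13+12+11 = 63
Base-R-N-S-M-B-Base: 9+6+12+10+12+18 = 67
Base-R-N-B-S-M-Base: 9+6+19+13+10+11 = 68
Base-R-N-B-M-S-Base: 9+6+19+12+10+15 = 71
Base-R-N-M-S-B-Base: 9+6+14+10+13+18 = 70
Base-R-N-M-B-S-Base: 9+6+14+12+13+15 = 69
Base-R-S-N-B-M-Base: 9+11+12+19+12+11 = 74
Base-R-S-N-M-B-Base: 9+11+12+14+12+18 = 76
Base-R-S-B-N-M-Base: 9+11+13+19+14+11 = 77
Base-R-S-B-M-N-Base: 9+11+13+12+14+3 = 62
Base-R-S-M-N-B-Base: 9+11+10+14+19+18 = 81
Base-R-S-M-B-N-Base: 9+11+10+12+19+3 = 64
Base-R-B-N-S-M-Base: 9+24+19+12+10+11 = 85
Base-R-B-N-M-S-Base: 9+24+19+14+10+15 = 91
… (46 more)
Base-N-R-S-B-M-Base: 3+6+11+13+12+11 = 56  ← best
The minimum is 56.
One optimal route: Base → N → R → S → B → M → Base (or its reverse).

Shortest round trip = 56.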